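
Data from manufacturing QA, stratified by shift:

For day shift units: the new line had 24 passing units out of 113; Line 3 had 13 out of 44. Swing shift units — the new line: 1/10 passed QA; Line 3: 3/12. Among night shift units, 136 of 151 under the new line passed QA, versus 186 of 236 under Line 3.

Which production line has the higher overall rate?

Day shift: the new line 24/113 = 21.2%, Line 3 13/44 = 29.5% → Line 3
Swing shift: the new line 1/10 = 10.0%, Line 3 3/12 = 25.0% → Line 3
Night shift: the new line 136/151 = 90.1%, Line 3 186/236 = 78.8% → the new line
Overall: the new line 161/274 = 58.8%, Line 3 202/292 = 69.2% → Line 3
(Neither sweeps every shift group, but Line 3 has the higher pooled rate.)

Line 3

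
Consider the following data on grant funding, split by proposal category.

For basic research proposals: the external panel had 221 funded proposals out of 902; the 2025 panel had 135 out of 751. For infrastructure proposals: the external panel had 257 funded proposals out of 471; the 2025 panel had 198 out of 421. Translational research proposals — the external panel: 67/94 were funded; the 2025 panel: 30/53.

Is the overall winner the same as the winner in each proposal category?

Yes

Basic research: the external panel 221/902 = 24.5%, the 2025 panel 135/751 = 18.0% → the external panel
Infrastructure: the external panel 257/471 = 54.6%, the 2025 panel 198/421 = 47.0% → the external panel
Translational research: the external panel 67/94 = 71.3%, the 2025 panel 30/53 = 56.6% → the external panel
Overall: the external panel 545/1467 = 37.2%, the 2025 panel 363/1225 = 29.6% → the external panel
The external panel wins overall and in every proposal group — no reversal.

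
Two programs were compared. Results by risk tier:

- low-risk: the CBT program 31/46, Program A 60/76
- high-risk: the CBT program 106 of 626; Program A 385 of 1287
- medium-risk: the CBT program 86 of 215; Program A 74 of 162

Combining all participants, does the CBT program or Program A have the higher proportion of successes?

Low-risk: the CBT program 31/46 = 67.4%, Program A 60/76 = 78.9% → Program A
High-risk: the CBT program 106/626 = 16.9%, Program A 385/1287 = 29.9% → Program A
Medium-risk: the CBT program 86/215 = 40.0%, Program A 74/162 = 45.7% → Program A
Overall: the CBT program 223/887 = 25.1%, Program A 519/1525 = 34.0% → Program A

Program A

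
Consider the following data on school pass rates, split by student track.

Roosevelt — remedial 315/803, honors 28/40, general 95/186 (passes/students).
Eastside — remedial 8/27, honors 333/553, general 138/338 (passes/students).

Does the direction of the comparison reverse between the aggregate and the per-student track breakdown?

Yes

Remedial: Roosevelt 315/803 = 39.2%, Eastside 8/27 = 29.6% → Roosevelt
Honors: Roosevelt 28/40 = 70.0%, Eastside 333/553 = 60.2% → Roosevelt
General: Roosevelt 95/186 = 51.1%, Eastside 138/338 = 40.8% → Roosevelt
Overall: Roosevelt 438/1029 = 42.6%, Eastside 479/918 = 52.2% → Eastside
Roosevelt wins each student group but Eastside wins overall — the comparison reverses. Roosevelt's students skew toward remedial, which has a lower base rate.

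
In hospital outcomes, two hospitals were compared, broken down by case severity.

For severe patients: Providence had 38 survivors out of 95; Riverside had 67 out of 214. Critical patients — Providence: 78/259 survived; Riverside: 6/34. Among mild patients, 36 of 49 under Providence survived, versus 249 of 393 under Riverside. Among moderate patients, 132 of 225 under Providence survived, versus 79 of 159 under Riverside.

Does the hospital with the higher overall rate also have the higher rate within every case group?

No

Severe: Providence 38/95 = 40.0%, Riverside 67/214 = 31.3% → Providence
Critical: Providence 78/259 = 30.1%, Riverside 6/34 = 17.6% → Providence
Mild: Providence 36/49 = 73.5%, Riverside 249/393 = 63.4% → Providence
Moderate: Providence 132/225 = 58.7%, Riverside 79/159 = 49.7% → Providence
Overall: Providence 284/628 = 45.2%, Riverside 401/800 = 50.1% → Riverside
Providence wins each case group but Riverside wins overall — the comparison reverses. Providence's patients skew toward critical, which has a lower base rate.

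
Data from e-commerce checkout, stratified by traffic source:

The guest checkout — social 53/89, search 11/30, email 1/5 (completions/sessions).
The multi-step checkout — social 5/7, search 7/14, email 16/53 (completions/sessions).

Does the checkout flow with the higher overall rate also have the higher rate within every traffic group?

Social: the guest checkout 53/89 = 59.6%, the multi-step checkout 5/7 = 71.4% → the multi-step checkout
Search: the guest checkout 11/30 = 36.7%, the multi-step checkout 7/14 = 50.0% → the multi-step checkout
Email: the guest checkout 1/5 = 20.0%, the multi-step checkout 16/53 = 30.2% → the multi-step checkout
Overall: the guest checkout 65/124 = 52.4%, the multi-step checkout 28/74 = 37.8% → the guest checkout
The multi-step checkout wins each traffic group but the guest checkout wins overall — the comparison reverses. The multi-step checkout's sessions skew toward email, which has a lower base rate.

No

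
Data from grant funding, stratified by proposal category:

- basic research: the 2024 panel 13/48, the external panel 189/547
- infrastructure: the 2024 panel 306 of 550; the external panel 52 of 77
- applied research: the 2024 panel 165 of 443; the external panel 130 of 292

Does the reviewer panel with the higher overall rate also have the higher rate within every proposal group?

Basic research: the 2024 panel 13/48 = 27.1%, the external panel 189/547 = 34.6% → the external panel
Infrastructure: the 2024 panel 306/550 = 55.6%, the external panel 52/77 = 67.5% → the external panel
Applied research: the 2024 panel 165/443 = 37.2%, the external panel 130/292 = 44.5% → the external panel
Overall: the 2024 panel 484/1041 = 46.5%, the external panel 371/916 = 40.5% → the 2024 panel
The external panel wins each proposal group but the 2024 panel wins overall — the comparison reverses. The external panel's proposals skew toward basic research, which has a lower base rate.

No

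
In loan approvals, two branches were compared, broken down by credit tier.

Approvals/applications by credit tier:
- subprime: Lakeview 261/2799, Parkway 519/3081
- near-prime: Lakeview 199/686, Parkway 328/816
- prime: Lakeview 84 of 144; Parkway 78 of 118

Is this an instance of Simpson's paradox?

No

Subprime: Lakeview 261/2799 = 9.3%, Parkway 519/3081 = 16.8% → Parkway
Near-prime: Lakeview 199/686 = 29.0%, Parkway 328/816 = 40.2% → Parkway
Prime: Lakeview 84/144 = 58.3%, Parkway 78/118 = 66.1% → Parkway
Overall: Lakeview 544/3629 = 15.0%, Parkway 925/4015 = 23.0% → Parkway
Parkway wins overall and in every credit group — no reversal.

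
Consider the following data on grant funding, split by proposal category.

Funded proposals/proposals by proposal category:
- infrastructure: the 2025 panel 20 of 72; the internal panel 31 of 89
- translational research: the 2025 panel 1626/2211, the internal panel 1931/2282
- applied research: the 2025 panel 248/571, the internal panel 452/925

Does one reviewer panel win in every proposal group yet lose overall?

No

Infrastructure: the 2025 panel 20/72 = 27.8%, the internal panel 31/89 = 34.8% → the internal panel
Translational research: the 2025 panel 1626/2211 = 73.5%, the internal panel 1931/2282 = 84.6% → the internal panel
Applied research: the 2025 panel 248/571 = 43.4%, the internal panel 452/925 = 48.9% → the internal panel
Overall: the 2025 panel 1894/2854 = 66.4%, the internal panel 2414/3296 = 73.2% → the internal panel
The internal panel wins overall and in every proposal group — no reversal.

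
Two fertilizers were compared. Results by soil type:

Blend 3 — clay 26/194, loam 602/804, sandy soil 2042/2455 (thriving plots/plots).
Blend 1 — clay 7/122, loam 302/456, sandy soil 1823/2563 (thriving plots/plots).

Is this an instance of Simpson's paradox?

Clay: Blend 3 26/194 = 13.4%, Blend 1 7/122 = 5.7% → Blend 3
Loam: Blend 3 602/804 = 74.9%, Blend 1 302/456 = 66.2% → Blend 3
Sandy soil: Blend 3 2042/2455 = 83.2%, Blend 1 1823/2563 = 71.1% → Blend 3
Overall: Blend 3 2670/3453 = 77.3%, Blend 1 2132/3141 = 67.9% → Blend 3
Blend 3 wins overall and in every soil group — no reversal.

No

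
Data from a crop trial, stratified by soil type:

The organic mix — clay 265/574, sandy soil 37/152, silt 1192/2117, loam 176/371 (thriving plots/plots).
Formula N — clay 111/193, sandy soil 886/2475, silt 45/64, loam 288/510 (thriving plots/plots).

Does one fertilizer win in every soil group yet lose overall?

Clay: the organic mix 265/574 = 46.2%, Formula N 111/193 = 57.5% → Formula N
Sandy soil: the organic mix 37/152 = 24.3%, Formula N 886/2475 = 35.8% → Formula N
Silt: the organic mix 1192/2117 = 56.3%, Formula N 45/64 = 70.3% → Formula N
Loam: the organic mix 176/371 = 47.4%, Formula N 288/510 = 56.5% → Formula N
Overall: the organic mix 1670/3214 = 52.0%, Formula N 1330/3242 = 41.0% → the organic mix
Formula N wins each soil group but the organic mix wins overall — the comparison reverses. Formula N's plots skew toward sandy soil, which has a lower base rate.

Yes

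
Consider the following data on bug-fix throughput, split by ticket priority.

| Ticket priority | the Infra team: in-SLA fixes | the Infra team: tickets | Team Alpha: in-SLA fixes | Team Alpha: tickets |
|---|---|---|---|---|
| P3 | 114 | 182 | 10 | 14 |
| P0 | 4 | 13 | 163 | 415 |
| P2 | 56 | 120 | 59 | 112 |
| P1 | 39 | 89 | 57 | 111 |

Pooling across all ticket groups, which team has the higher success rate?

the Infra team

P3: the Infra team 114/182 = 62.6%, Team Alpha 10/14 = 71.4% → Team Alpha
P0: the Infra team 4/13 = 30.8%, Team Alpha 163/415 = 39.3% → Team Alpha
P2: the Infra team 56/120 = 46.7%, Team Alpha 59/112 = 52.7% → Team Alpha
P1: the Infra team 39/89 = 43.8%, Team Alpha 57/111 = 51.4% → Team Alpha
Overall: the Infra team 213/404 = 52.7%, Team Alpha 289/652 = 44.3% → the Infra team
(Team Alpha wins every ticket group but the Infra team wins overall — Team Alpha's tickets skew toward the low-rate P0 group.)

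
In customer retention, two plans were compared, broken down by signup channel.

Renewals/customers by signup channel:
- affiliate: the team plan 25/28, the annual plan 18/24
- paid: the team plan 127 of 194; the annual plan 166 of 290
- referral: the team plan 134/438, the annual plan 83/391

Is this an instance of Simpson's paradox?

Affiliate: the team plan 25/28 = 89.3%, the annual plan 18/24 = 75.0% → the team plan
Paid: the team plan 127/194 = 65.5%, the annual plan 166/290 = 57.2% → the team plan
Referral: the team plan 134/438 = 30.6%, the annual plan 83/391 = 21.2% → the team plan
Overall: the team plan 286/660 = 43.3%, the annual plan 267/705 = 37.9% → the team plan
The team plan wins overall and in every signup group — no reversal.

No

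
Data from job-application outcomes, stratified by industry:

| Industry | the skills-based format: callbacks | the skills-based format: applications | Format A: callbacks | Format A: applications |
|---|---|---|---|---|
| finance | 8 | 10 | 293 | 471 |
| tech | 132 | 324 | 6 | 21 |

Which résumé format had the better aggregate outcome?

Format A

Finance: the skills-based format 8/10 = 80.0%, Format A 293/471 = 62.2% → the skills-based format
Tech: the skills-based format 132/324 = 40.7%, Format A 6/21 = 28.6% → the skills-based format
Overall: the skills-based format 140/334 = 41.9%, Format A 299/492 = 60.8% → Format A
(The skills-based format wins every industry group but Format A wins overall — the skills-based format's applications skew toward the low-rate tech group.)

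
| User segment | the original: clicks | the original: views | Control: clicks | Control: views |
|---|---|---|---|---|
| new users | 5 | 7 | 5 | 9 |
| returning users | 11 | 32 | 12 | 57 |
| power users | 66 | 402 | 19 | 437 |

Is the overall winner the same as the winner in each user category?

New users: the original 5/7 = 71.4%, Control 5/9 = 55.6% → the original
Returning users: the original 11/32 = 34.4%, Control 12/57 = 21.1% → the original
Power users: the original 66/402 = 16.4%, Control 19/437 = 4.3% → the original
Overall: the original 82/441 = 18.6%, Control 36/503 = 7.2% → the original
The original wins overall and in every user group — no reversal.

Yes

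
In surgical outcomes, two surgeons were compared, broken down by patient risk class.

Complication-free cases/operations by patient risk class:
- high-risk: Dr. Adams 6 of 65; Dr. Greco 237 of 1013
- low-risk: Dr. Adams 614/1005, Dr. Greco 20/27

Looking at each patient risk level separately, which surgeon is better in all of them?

High-risk: Dr. Adams 6/65 = 9.2%, Dr. Greco 237/1013 = 23.4% → Dr. Greco
Low-risk: Dr. Adams 614/1005 = 61.1%, Dr. Greco 20/27 = 74.1% → Dr. Greco
Dr. Greco has the higher rate in both groups.

Dr. Greco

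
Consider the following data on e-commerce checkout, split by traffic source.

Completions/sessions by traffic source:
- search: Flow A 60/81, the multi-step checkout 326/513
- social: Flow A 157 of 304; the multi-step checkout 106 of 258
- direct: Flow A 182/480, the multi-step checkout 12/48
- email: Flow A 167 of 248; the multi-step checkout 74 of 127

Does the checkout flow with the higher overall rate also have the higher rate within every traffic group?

No

Search: Flow A 60/81 = 74.1%, the multi-step checkout 326/513 = 63.5% → Flow A
Social: Flow A 157/304 = 51.6%, the multi-step checkout 106/258 = 41.1% → Flow A
Direct: Flow A 182/480 = 37.9%, the multi-step checkout 12/48 = 25.0% → Flow A
Email: Flow A 167/248 = 67.3%, the multi-step checkout 74/127 = 58.3% → Flow A
Overall: Flow A 566/1113 = 50.9%, the multi-step checkout 518/946 = 54.8% → the multi-step checkout
Flow A wins each traffic group but the multi-step checkout wins overall — the comparison reverses. Flow A's sessions skew toward direct, which has a lower base rate.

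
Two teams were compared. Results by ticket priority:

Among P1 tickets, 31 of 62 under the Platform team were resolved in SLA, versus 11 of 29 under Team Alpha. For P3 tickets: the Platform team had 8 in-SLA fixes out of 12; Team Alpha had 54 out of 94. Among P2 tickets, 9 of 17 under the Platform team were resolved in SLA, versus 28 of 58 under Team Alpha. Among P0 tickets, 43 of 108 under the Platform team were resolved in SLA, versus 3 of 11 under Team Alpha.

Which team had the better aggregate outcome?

P1: the Platform team 31/62 = 50.0%, Team Alpha 11/29 = 37.9% → the Platform team
P3: the Platform team 8/12 = 66.7%, Team Alpha 54/94 = 57.4% → the Platform team
P2: the Platform team 9/17 = 52.9%, Team Alpha 28/58 = 48.3% → the Platform team
P0: the Platform team 43/108 = 39.8%, Team Alpha 3/11 = 27.3% → the Platform team
Overall: the Platform team 91/199 = 45.7%, Team Alpha 96/192 = 50.0% → Team Alpha
(The Platform team wins every ticket group but Team Alpha wins overall — the Platform team's tickets skew toward the low-rate P0 group.)

Team Alpha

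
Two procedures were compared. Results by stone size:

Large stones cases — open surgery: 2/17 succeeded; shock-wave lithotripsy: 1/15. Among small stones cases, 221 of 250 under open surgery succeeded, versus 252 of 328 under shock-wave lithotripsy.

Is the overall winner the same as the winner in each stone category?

Large stones: open surgery 2/17 = 11.8%, shock-wave lithotripsy 1/15 = 6.7% → open surgery
Small stones: open surgery 221/250 = 88.4%, shock-wave lithotripsy 252/328 = 76.8% → open surgery
Overall: open surgery 223/267 = 83.5%, shock-wave lithotripsy 253/343 = 73.8% → open surgery
Open surgery wins overall and in every stone group — no reversal.

Yes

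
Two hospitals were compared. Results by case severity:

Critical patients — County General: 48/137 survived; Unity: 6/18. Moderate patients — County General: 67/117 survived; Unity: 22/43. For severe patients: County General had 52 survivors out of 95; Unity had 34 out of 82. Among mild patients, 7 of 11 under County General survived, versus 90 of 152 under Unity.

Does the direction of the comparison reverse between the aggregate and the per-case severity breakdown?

Yes

Critical: County General 48/137 = 35.0%, Unity 6/18 = 33.3% → County General
Moderate: County General 67/117 = 57.3%, Unity 22/43 = 51.2% → County General
Severe: County General 52/95 = 54.7%, Unity 34/82 = 41.5% → County General
Mild: County General 7/11 = 63.6%, Unity 90/152 = 59.2% → County General
Overall: County General 174/360 = 48.3%, Unity 152/295 = 51.5% → Unity
County General wins each case group but Unity wins overall — the comparison reverses. County General's patients skew toward critical, which has a lower base rate.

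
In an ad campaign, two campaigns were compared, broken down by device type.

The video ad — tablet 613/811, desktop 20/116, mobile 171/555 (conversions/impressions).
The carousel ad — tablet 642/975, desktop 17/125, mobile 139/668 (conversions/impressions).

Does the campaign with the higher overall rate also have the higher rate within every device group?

Yes

Tablet: the video ad 613/811 = 75.6%, the carousel ad 642/975 = 65.8% → the video ad
Desktop: the video ad 20/116 = 17.2%, the carousel ad 17/125 = 13.6% → the video ad
Mobile: the video ad 171/555 = 30.8%, the carousel ad 139/668 = 20.8% → the video ad
Overall: the video ad 804/1482 = 54.3%, the carousel ad 798/1768 = 45.1% → the video ad
The video ad wins overall and in every device group — no reversal.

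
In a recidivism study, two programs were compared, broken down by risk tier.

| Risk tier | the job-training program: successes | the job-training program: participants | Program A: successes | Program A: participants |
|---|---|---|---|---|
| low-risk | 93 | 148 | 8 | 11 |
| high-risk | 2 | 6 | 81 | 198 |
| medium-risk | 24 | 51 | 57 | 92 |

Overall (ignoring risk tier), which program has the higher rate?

the job-training program

Low-risk: the job-training program 93/148 = 62.8%, Program A 8/11 = 72.7% → Program A
High-risk: the job-training program 2/6 = 33.3%, Program A 81/198 = 40.9% → Program A
Medium-risk: the job-training program 24/51 = 47.1%, Program A 57/92 = 62.0% → Program A
Overall: the job-training program 119/205 = 58.0%, Program A 146/301 = 48.5% → the job-training program
(Program A wins every risk group but the job-training program wins overall — Program A's participants skew toward the low-rate high-risk group.)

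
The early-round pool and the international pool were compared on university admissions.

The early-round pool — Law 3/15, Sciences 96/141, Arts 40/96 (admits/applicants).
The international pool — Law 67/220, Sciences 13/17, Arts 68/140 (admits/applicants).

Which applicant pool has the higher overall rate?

the early-round pool

Law: the early-round pool 3/15 = 20.0%, the international pool 67/220 = 30.5% → the international pool
Sciences: the early-round pool 96/141 = 68.1%, the international pool 13/17 = 76.5% → the international pool
Arts: the early-round pool 40/96 = 41.7%, the international pool 68/140 = 48.6% → the international pool
Overall: the early-round pool 139/252 = 55.2%, the international pool 148/377 = 39.3% → the early-round pool
(The international pool wins every department group but the early-round pool wins overall — the international pool's applicants skew toward the low-rate Law group.)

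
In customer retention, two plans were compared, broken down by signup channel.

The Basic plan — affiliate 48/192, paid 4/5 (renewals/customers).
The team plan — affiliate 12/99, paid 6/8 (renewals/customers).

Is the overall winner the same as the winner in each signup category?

Affiliate: the Basic plan 48/192 = 25.0%, the team plan 12/99 = 12.1% → the Basic plan
Paid: the Basic plan 4/5 = 80.0%, the team plan 6/8 = 75.0% → the Basic plan
Overall: the Basic plan 52/197 = 26.4%, the team plan 18/107 = 16.8% → the Basic plan
The Basic plan wins overall and in every signup group — no reversal.

Yes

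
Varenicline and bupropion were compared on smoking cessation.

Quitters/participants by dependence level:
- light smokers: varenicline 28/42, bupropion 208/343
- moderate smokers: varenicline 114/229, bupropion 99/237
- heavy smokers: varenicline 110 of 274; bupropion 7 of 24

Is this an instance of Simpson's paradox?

Yes

Light smokers: varenicline 28/42 = 66.7%, bupropion 208/343 = 60.6% → varenicline
Moderate smokers: varenicline 114/229 = 49.8%, bupropion 99/237 = 41.8% → varenicline
Heavy smokers: varenicline 110/274 = 40.1%, bupropion 7/24 = 29.2% → varenicline
Overall: varenicline 252/545 = 46.2%, bupropion 314/604 = 52.0% → bupropion
Varenicline wins each dependence group but bupropion wins overall — the comparison reverses. Varenicline's participants skew toward heavy smokers, which has a lower base rate.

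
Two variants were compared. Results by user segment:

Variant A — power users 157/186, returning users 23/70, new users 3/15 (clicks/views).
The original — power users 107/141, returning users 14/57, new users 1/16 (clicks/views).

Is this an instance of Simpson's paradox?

Power users: Variant A 157/186 = 84.4%, the original 107/141 = 75.9% → Variant A
Returning users: Variant A 23/70 = 32.9%, the original 14/57 = 24.6% → Variant A
New users: Variant A 3/15 = 20.0%, the original 1/16 = 6.2% → Variant A
Overall: Variant A 183/271 = 67.5%, the original 122/214 = 57.0% → Variant A
Variant A wins overall and in every user group — no reversal.

No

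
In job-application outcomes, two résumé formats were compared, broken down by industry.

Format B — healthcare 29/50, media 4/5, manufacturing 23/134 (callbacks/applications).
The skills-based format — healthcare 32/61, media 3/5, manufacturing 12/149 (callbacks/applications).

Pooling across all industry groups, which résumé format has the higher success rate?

Healthcare: Format B 29/50 = 58.0%, the skills-based format 32/61 = 52.5% → Format B
Media: Format B 4/5 = 80.0%, the skills-based format 3/5 = 60.0% → Format B
Manufacturing: Format B 23/134 = 17.2%, the skills-based format 12/149 = 8.1% → Format B
Overall: Format B 56/189 = 29.6%, the skills-based format 47/215 = 21.9% → Format B

Format B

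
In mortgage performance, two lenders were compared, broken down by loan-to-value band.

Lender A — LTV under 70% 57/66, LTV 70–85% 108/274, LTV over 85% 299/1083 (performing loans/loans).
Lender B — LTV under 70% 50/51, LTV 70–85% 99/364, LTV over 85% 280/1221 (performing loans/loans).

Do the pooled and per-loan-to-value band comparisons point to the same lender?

LTV under 70%: Lender A 57/66 = 86.4%, Lender B 50/51 = 98.0% → Lender B
LTV 70–85%: Lender A 108/274 = 39.4%, Lender B 99/364 = 27.2% → Lender A
LTV over 85%: Lender A 299/1083 = 27.6%, Lender B 280/1221 = 22.9% → Lender A
Overall: Lender A 464/1423 = 32.6%, Lender B 429/1636 = 26.2% → Lender A
Neither sweeps: Lender A wins 2 of 3 groups, Lender B wins 1. Lender A wins overall but not every group — no Simpson reversal.

No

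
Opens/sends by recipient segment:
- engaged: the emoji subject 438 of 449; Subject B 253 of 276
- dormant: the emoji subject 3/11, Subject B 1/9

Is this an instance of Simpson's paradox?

Engaged: the emoji subject 438/449 = 97.6%, Subject B 253/276 = 91.7% → the emoji subject
Dormant: the emoji subject 3/11 = 27.3%, Subject B 1/9 = 11.1% → the emoji subject
Overall: the emoji subject 441/460 = 95.9%, Subject B 254/285 = 89.1% → the emoji subject
The emoji subject wins overall and in every recipient group — no reversal.

No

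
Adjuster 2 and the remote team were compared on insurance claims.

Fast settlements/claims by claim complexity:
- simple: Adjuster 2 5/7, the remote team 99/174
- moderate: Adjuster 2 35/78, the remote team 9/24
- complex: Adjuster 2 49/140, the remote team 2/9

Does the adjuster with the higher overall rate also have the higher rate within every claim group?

No

Simple: Adjuster 2 5/7 = 71.4%, the remote team 99/174 = 56.9% → Adjuster 2
Moderate: Adjuster 2 35/78 = 44.9%, the remote team 9/24 = 37.5% → Adjuster 2
Complex: Adjuster 2 49/140 = 35.0%, the remote team 2/9 = 22.2% → Adjuster 2
Overall: Adjuster 2 89/225 = 39.6%, the remote team 110/207 = 53.1% → the remote team
Adjuster 2 wins each claim group but the remote team wins overall — the comparison reverses. Adjuster 2's claims skew toward complex, which has a lower base rate.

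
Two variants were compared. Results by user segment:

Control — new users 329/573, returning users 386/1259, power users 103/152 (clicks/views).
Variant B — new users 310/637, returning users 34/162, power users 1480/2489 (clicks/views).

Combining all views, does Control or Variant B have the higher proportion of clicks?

Variant B

New users: Control 329/573 = 57.4%, Variant B 310/637 = 48.7% → Control
Returning users: Control 386/1259 = 30.7%, Variant B 34/162 = 21.0% → Control
Power users: Control 103/152 = 67.8%, Variant B 1480/2489 = 59.5% → Control
Overall: Control 818/1984 = 41.2%, Variant B 1824/3288 = 55.5% → Variant B
(Control wins every user group but Variant B wins overall — Control's views skew toward the low-rate returning users group.)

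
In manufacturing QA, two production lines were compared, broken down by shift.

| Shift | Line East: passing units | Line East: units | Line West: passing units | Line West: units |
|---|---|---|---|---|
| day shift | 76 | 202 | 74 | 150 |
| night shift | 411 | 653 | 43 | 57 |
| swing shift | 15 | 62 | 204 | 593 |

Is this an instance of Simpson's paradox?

Day shift: Line East 76/202 = 37.6%, Line West 74/150 = 49.3% → Line West
Night shift: Line East 411/653 = 62.9%, Line West 43/57 = 75.4% → Line West
Swing shift: Line East 15/62 = 24.2%, Line West 204/593 = 34.4% → Line West
Overall: Line East 502/917 = 54.7%, Line West 321/800 = 40.1% → Line East
Line West wins each shift group but Line East wins overall — the comparison reverses. Line West's units skew toward swing shift, which has a lower base rate.

Yes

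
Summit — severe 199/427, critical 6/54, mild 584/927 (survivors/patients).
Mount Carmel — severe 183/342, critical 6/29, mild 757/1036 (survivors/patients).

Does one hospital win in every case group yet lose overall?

Severe: Summit 199/427 = 46.6%, Mount Carmel 183/342 = 53.5% → Mount Carmel
Critical: Summit 6/54 = 11.1%, Mount Carmel 6/29 = 20.7% → Mount Carmel
Mild: Summit 584/927 = 63.0%, Mount Carmel 757/1036 = 73.1% → Mount Carmel
Overall: Summit 789/1408 = 56.0%, Mount Carmel 946/1407 = 67.2% → Mount Carmel
Mount Carmel wins overall and in every case group — no reversal.

No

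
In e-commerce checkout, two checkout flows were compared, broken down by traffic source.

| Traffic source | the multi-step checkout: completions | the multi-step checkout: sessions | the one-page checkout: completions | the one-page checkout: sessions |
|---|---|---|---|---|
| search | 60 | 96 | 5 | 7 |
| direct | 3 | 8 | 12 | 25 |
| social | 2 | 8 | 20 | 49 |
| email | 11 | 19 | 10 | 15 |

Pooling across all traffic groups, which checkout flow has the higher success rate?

Search: the multi-step checkout 60/96 = 62.5%, the one-page checkout 5/7 = 71.4% → the one-page checkout
Direct: the multi-step checkout 3/8 = 37.5%, the one-page checkout 12/25 = 48.0% → the one-page checkout
Social: the multi-step checkout 2/8 = 25.0%, the one-page checkout 20/49 = 40.8% → the one-page checkout
Email: the multi-step checkout 11/19 = 57.9%, the one-page checkout 10/15 = 66.7% → the one-page checkout
Overall: the multi-step checkout 76/131 = 58.0%, the one-page checkout 47/96 = 49.0% → the multi-step checkout
(The one-page checkout wins every traffic group but the multi-step checkout wins overall — the one-page checkout's sessions skew toward the low-rate social group.)

the multi-step checkout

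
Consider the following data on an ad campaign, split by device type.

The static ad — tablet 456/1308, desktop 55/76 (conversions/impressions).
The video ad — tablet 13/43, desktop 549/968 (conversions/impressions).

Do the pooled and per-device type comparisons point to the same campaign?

No

Tablet: the static ad 456/1308 = 34.9%, the video ad 13/43 = 30.2% → the static ad
Desktop: the static ad 55/76 = 72.4%, the video ad 549/968 = 56.7% → the static ad
Overall: the static ad 511/1384 = 36.9%, the video ad 562/1011 = 55.6% → the video ad
The static ad wins each device group but the video ad wins overall — the comparison reverses. The static ad's impressions skew toward tablet, which has a lower base rate.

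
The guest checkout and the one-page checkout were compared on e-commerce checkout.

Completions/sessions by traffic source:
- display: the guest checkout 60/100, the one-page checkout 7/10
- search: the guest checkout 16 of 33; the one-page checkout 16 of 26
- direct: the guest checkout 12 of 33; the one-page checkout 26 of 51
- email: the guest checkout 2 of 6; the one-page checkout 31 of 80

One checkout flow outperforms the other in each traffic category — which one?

the one-page checkout

Display: the guest checkout 60/100 = 60.0%, the one-page checkout 7/10 = 70.0% → the one-page checkout
Search: the guest checkout 16/33 = 48.5%, the one-page checkout 16/26 = 61.5% → the one-page checkout
Direct: the guest checkout 12/33 = 36.4%, the one-page checkout 26/51 = 51.0% → the one-page checkout
Email: the guest checkout 2/6 = 33.3%, the one-page checkout 31/80 = 38.8% → the one-page checkout
The one-page checkout has the higher rate in all 4 groups.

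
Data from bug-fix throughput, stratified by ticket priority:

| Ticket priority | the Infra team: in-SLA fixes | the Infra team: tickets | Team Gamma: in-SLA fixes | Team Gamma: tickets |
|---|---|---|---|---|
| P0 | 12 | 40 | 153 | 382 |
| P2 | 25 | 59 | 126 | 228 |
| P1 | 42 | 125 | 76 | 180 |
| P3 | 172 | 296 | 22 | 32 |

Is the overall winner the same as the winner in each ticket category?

No

P0: the Infra team 12/40 = 30.0%, Team Gamma 153/382 = 40.1% → Team Gamma
P2: the Infra team 25/59 = 42.4%, Team Gamma 126/228 = 55.3% → Team Gamma
P1: the Infra team 42/125 = 33.6%, Team Gamma 76/180 = 42.2% → Team Gamma
P3: the Infra team 172/296 = 58.1%, Team Gamma 22/32 = 68.8% → Team Gamma
Overall: the Infra team 251/520 = 48.3%, Team Gamma 377/822 = 45.9% → the Infra team
Team Gamma wins each ticket group but the Infra team wins overall — the comparison reverses. Team Gamma's tickets skew toward P0, which has a lower base rate.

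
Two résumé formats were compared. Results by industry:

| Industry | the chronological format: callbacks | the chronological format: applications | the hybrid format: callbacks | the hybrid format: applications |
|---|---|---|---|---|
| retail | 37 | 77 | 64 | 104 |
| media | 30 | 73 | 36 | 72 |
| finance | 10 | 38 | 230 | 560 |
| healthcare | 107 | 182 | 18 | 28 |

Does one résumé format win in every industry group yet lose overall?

Yes

Retail: the chronological format 37/77 = 48.1%, the hybrid format 64/104 = 61.5% → the hybrid format
Media: the chronological format 30/73 = 41.1%, the hybrid format 36/72 = 50.0% → the hybrid format
Finance: the chronological format 10/38 = 26.3%, the hybrid format 230/560 = 41.1% → the hybrid format
Healthcare: the chronological format 107/182 = 58.8%, the hybrid format 18/28 = 64.3% → the hybrid format
Overall: the chronological format 184/370 = 49.7%, the hybrid format 348/764 = 45.5% → the chronological format
The hybrid format wins each industry group but the chronological format wins overall — the comparison reverses. The hybrid format's applications skew toward finance, which has a lower base rate.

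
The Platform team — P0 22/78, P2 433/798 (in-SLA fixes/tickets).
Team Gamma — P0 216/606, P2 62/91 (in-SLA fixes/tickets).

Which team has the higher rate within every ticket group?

Team Gamma

P0: the Platform team 22/78 = 28.2%, Team Gamma 216/606 = 35.6% → Team Gamma
P2: the Platform team 433/798 = 54.3%, Team Gamma 62/91 = 68.1% → Team Gamma
Team Gamma has the higher rate in both groups.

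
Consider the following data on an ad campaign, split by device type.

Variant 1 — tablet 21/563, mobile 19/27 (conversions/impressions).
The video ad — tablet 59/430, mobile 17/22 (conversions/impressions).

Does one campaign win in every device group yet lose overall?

No

Tablet: Variant 1 21/563 = 3.7%, the video ad 59/430 = 13.7% → the video ad
Mobile: Variant 1 19/27 = 70.4%, the video ad 17/22 = 77.3% → the video ad
Overall: Variant 1 40/590 = 6.8%, the video ad 76/452 = 16.8% → the video ad
The video ad wins overall and in every device group — no reversal.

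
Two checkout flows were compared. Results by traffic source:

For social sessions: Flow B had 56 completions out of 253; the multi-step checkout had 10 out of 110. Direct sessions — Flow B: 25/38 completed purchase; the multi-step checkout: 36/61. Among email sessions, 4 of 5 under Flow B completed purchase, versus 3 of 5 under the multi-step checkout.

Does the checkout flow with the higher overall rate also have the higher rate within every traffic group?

Social: Flow B 56/253 = 22.1%, the multi-step checkout 10/110 = 9.1% → Flow B
Direct: Flow B 25/38 = 65.8%, the multi-step checkout 36/61 = 59.0% → Flow B
Email: Flow B 4/5 = 80.0%, the multi-step checkout 3/5 = 60.0% → Flow B
Overall: Flow B 85/296 = 28.7%, the multi-step checkout 49/176 = 27.8% → Flow B
Flow B wins overall and in every traffic group — no reversal.

Yes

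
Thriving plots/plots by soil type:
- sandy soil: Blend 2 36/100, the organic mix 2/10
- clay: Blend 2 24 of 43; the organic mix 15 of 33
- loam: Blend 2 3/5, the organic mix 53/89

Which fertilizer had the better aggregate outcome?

Sandy soil: Blend 2 36/100 = 36.0%, the organic mix 2/10 = 20.0% → Blend 2
Clay: Blend 2 24/43 = 55.8%, the organic mix 15/33 = 45.5% → Blend 2
Loam: Blend 2 3/5 = 60.0%, the organic mix 53/89 = 59.6% → Blend 2
Overall: Blend 2 63/148 = 42.6%, the organic mix 70/132 = 53.0% → the organic mix
(Blend 2 wins every soil group but the organic mix wins overall — Blend 2's plots skew toward the low-rate sandy soil group.)

the organic mix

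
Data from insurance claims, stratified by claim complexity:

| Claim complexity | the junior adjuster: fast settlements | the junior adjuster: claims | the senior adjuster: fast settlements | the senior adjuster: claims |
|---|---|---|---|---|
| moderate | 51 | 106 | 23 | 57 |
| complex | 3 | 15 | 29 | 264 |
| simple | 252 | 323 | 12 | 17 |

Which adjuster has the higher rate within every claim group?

Moderate: the junior adjuster 51/106 = 48.1%, the senior adjuster 23/57 = 40.4% → the junior adjuster
Complex: the junior adjuster 3/15 = 20.0%, the senior adjuster 29/264 = 11.0% → the junior adjuster
Simple: the junior adjuster 252/323 = 78.0%, the senior adjuster 12/17 = 70.6% → the junior adjuster
The junior adjuster has the higher rate in all 3 groups.

the junior adjuster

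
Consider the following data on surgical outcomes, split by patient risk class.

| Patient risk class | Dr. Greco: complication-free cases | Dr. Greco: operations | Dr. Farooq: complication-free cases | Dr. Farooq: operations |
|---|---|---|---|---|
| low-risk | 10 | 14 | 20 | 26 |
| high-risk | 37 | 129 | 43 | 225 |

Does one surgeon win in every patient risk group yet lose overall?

Low-risk: Dr. Greco 10/14 = 71.4%, Dr. Farooq 20/26 = 76.9% → Dr. Farooq
High-risk: Dr. Greco 37/129 = 28.7%, Dr. Farooq 43/225 = 19.1% → Dr. Greco
Overall: Dr. Greco 47/143 = 32.9%, Dr. Farooq 63/251 = 25.1% → Dr. Greco
Neither sweeps: Dr. Greco wins 1 of 2 groups, Dr. Farooq wins 1. Dr. Greco wins overall but not every group — no Simpson reversal.

No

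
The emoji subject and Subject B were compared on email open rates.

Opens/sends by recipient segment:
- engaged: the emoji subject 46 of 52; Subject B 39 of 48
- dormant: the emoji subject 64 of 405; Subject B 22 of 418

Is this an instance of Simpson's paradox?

Engaged: the emoji subject 46/52 = 88.5%, Subject B 39/48 = 81.2% → the emoji subject
Dormant: the emoji subject 64/405 = 15.8%, Subject B 22/418 = 5.3% → the emoji subject
Overall: the emoji subject 110/457 = 24.1%, Subject B 61/466 = 13.1% → the emoji subject
The emoji subject wins overall and in every recipient group — no reversal.

No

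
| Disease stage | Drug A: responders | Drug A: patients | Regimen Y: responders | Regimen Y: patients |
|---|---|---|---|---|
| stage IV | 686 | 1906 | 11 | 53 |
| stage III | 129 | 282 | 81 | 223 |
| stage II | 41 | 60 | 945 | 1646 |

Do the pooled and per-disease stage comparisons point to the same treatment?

Stage IV: Drug A 686/1906 = 36.0%, Regimen Y 11/53 = 20.8% → Drug A
Stage III: Drug A 129/282 = 45.7%, Regimen Y 81/223 = 36.3% → Drug A
Stage II: Drug A 41/60 = 68.3%, Regimen Y 945/1646 = 57.4% → Drug A
Overall: Drug A 856/2248 = 38.1%, Regimen Y 1037/1922 = 54.0% → Regimen Y
Drug A wins each disease group but Regimen Y wins overall — the comparison reverses. Drug A's patients skew toward stage IV, which has a lower base rate.

No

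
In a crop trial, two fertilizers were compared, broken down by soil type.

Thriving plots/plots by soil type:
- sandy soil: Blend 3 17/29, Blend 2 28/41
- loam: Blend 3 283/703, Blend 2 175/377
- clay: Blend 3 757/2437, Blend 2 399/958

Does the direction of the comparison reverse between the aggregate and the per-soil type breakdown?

No

Sandy soil: Blend 3 17/29 = 58.6%, Blend 2 28/41 = 68.3% → Blend 2
Loam: Blend 3 283/703 = 40.3%, Blend 2 175/377 = 46.4% → Blend 2
Clay: Blend 3 757/2437 = 31.1%, Blend 2 399/958 = 41.6% → Blend 2
Overall: Blend 3 1057/3169 = 33.4%, Blend 2 602/1376 = 43.8% → Blend 2
Blend 2 wins overall and in every soil group — no reversal.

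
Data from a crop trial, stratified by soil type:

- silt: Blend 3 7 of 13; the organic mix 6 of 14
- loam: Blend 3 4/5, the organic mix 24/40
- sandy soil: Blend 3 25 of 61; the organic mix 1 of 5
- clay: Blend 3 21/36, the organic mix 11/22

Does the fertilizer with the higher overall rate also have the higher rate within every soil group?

No

Silt: Blend 3 7/13 = 53.8%, the organic mix 6/14 = 42.9% → Blend 3
Loam: Blend 3 4/5 = 80.0%, the organic mix 24/40 = 60.0% → Blend 3
Sandy soil: Blend 3 25/61 = 41.0%, the organic mix 1/5 = 20.0% → Blend 3
Clay: Blend 3 21/36 = 58.3%, the organic mix 11/22 = 50.0% → Blend 3
Overall: Blend 3 57/115 = 49.6%, the organic mix 42/81 = 51.9% → the organic mix
Blend 3 wins each soil group but the organic mix wins overall — the comparison reverses. Blend 3's plots skew toward sandy soil, which has a lower base rate.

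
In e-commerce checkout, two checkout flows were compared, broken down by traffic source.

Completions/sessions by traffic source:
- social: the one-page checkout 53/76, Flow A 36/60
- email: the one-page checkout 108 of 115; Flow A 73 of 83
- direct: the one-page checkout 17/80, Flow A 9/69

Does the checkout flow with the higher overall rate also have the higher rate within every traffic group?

Social: the one-page checkout 53/76 = 69.7%, Flow A 36/60 = 60.0% → the one-page checkout
Email: the one-page checkout 108/115 = 93.9%, Flow A 73/83 = 88.0% → the one-page checkout
Direct: the one-page checkout 17/80 = 21.2%, Flow A 9/69 = 13.0% → the one-page checkout
Overall: the one-page checkout 178/271 = 65.7%, Flow A 118/212 = 55.7% → the one-page checkout
The one-page checkout wins overall and in every traffic group — no reversal.

Yes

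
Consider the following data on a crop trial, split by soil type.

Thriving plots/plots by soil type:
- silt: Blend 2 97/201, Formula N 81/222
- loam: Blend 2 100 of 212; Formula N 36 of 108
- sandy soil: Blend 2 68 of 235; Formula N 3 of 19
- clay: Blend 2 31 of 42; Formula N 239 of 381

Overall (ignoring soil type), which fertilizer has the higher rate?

Formula N

Silt: Blend 2 97/201 = 48.3%, Formula N 81/222 = 36.5% → Blend 2
Loam: Blend 2 100/212 = 47.2%, Formula N 36/108 = 33.3% → Blend 2
Sandy soil: Blend 2 68/235 = 28.9%, Formula N 3/19 = 15.8% → Blend 2
Clay: Blend 2 31/42 = 73.8%, Formula N 239/381 = 62.7% → Blend 2
Overall: Blend 2 296/690 = 42.9%, Formula N 359/730 = 49.2% → Formula N
(Blend 2 wins every soil group but Formula N wins overall — Blend 2's plots skew toward the low-rate sandy soil group.)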